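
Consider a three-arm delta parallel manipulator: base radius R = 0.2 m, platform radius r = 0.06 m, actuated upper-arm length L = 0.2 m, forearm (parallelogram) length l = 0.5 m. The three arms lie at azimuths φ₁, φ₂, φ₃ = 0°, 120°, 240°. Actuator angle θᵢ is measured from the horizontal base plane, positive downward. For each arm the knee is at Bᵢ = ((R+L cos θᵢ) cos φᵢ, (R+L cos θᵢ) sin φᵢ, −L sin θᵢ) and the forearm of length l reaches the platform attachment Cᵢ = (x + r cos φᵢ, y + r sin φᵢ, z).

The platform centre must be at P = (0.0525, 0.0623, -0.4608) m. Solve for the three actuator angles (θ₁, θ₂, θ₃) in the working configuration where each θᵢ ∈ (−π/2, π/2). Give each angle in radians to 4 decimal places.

φ1=0.0° → target in arm frame (0.0525, 0.0623)
  A cos θ + B sin θ = C:  0.0875·cos θ + -0.4608·sin θ = -0.0347
  √(A²+B²)=0.4690;  θ1 = -1.3831+1.6448 ≈ 0.2617
arm 2 (φ=120.0°): x'=0.0277, y'=-0.0766
  A=0.1123, B=-0.4608, C=(l²−L²−A²−y'²−z²)/(2L)=-0.0520
  √(A²+B²)=0.4743;  θ2 = -1.3318+1.6807 ≈ 0.3490
arm 3 (φ=240.0°): x'=-0.0802, y'=0.0143
  A cos θ + B sin θ = C:  0.2202·cos θ + -0.4608·sin θ = -0.1276
  γ=atan2(-0.4608,0.2202)=-1.1250;  ψ=arccos(-0.2498)=1.8233;  θ3=γ+ψ≈0.6983

θ₁ = 0.2617, θ₂ = 0.3490, θ₃ = 0.6983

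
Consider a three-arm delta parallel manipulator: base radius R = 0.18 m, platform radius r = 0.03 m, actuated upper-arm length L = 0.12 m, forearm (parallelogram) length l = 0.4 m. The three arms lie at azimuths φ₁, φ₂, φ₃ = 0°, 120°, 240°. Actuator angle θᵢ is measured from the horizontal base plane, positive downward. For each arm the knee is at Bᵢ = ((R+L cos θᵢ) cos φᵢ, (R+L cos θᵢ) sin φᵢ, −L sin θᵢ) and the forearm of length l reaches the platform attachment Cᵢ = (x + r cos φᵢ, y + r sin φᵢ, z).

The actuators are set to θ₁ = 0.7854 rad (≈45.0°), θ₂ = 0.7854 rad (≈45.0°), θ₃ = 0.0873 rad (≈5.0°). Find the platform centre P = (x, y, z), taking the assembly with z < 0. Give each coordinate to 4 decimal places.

S1 = (0.2349·cos0.0°, 0.2349·sin0.0°, -0.0849) = (0.2349, 0.0000, -0.0849)
S2 = (0.2349·cos120.0°, 0.2349·sin120.0°, -0.0849) = (-0.1174, 0.2034, -0.0849)
arm 3 at φ=240.0°: ρ3 = 0.2695;  S3 = (-0.1348, -0.2334, -0.0105)
|S₂|²−|S₁|² = 0.0000;  |S₃|²−|S₁|² = 0.0104
plane₁₂: -0.7046x+0.4068y+0.0000z = 0.0000
det = 0.6296;  x = -0.0067+0.0961z,  y = -0.0116+0.1665z
quadratic in z: (1.0370)z²+(0.1194)z+(-0.0943)=0, √Δ=0.6367 → z ∈ {-0.3646, 0.2494}; z = -0.3646 (taking z<0)
x = -0.0418, y = -0.0723

(-0.0418, -0.0723, -0.3646)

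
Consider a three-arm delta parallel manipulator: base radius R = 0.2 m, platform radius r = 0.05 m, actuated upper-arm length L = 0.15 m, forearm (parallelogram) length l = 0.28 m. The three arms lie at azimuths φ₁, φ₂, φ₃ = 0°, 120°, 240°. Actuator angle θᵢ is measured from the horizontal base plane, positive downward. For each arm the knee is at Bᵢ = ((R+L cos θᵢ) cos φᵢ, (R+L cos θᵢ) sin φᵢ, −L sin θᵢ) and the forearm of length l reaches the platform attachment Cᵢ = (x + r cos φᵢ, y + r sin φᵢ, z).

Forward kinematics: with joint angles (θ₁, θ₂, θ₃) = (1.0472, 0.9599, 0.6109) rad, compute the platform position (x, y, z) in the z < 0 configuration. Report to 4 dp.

O1 = (0.2250·cos0.0°, 0.2250·sin0.0°, -0.1299) = (0.2250, 0.0000, -0.1299)
O2 = (0.2360·cos120.0°, 0.2360·sin120.0°, -0.1229) = (-0.1180, 0.2044, -0.1229)
O3 = (0.2729·cos240.0°, 0.2729·sin240.0°, -0.0860) = (-0.1364, -0.2363, -0.0860)
|O₂|²−|O₁|² = 0.0033;  |O₃|²−|O₁|² = 0.0144
plane₁₂: -0.6860x+0.4088y+0.0141z = 0.0033
Cramer: x(z) = -0.0120+0.0686z;  y(z) = -0.0120+0.0807z
sphere 1 gives Az²+Bz+C=0 with A=1.0112, B=0.2254, C=-0.0052;  B²−4AC=0.0719;  roots -0.2440, 0.0211;  negative root z = -0.2440
x = -0.0287, y = -0.0317

(-0.0287, -0.0317, -0.2440)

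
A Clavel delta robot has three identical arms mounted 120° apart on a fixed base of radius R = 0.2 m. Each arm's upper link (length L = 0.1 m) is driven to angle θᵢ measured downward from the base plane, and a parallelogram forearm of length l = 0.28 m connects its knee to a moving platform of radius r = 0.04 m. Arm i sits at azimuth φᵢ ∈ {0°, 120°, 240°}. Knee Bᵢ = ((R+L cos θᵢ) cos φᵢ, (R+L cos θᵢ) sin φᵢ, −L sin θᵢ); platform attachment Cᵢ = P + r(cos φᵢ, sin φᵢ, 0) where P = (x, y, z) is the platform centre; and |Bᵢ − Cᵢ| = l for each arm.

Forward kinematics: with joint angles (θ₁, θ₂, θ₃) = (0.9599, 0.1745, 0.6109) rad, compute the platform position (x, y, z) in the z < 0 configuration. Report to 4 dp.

arm 1 at φ=0.0°: (R−r)+L cos θ1 = 0.2174;  O1 = (0.2174, 0.0000, -0.0819)
arm 2 at φ=120.0°: (R−r)+L cos θ2 = 0.2585;  O2 = (-0.1292, 0.2239, -0.0174)
arm 3 at φ=240.0°: (R−r)+L cos θ3 = 0.2419;  O3 = (-0.1210, -0.2095, -0.0574)
subtract pairs → two planes through P
plane₁₂: -0.6932x+0.4477y+0.1291z = 0.0132
det = 0.5934;  x = -0.0152+0.1282z,  y = 0.0058+-0.0898z
into |P−O₁|² = l²: 1.0245z² + 0.1031z + -0.0176 = 0;  Δ = 0.0826;  z = -0.1906 or 0.0899 → z<0 root = -0.1906
x = -0.0397, y = 0.0230

(-0.0397, 0.0230, -0.1906)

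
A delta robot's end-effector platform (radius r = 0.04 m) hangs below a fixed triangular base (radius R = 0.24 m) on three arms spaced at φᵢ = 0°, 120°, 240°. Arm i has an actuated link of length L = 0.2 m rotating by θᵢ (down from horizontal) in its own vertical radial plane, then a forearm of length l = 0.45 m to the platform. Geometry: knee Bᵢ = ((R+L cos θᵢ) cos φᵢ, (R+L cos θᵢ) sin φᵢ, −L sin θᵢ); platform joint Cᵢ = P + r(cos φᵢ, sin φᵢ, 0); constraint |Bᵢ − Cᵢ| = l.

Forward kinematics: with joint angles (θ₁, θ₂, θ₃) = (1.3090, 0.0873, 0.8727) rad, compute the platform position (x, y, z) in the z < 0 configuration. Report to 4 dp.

arm 1 at φ=0.0°: e+L cos θ1 = 0.2518;  centre 1 = (0.2518, 0.0000, -0.1932)
φ2=120.0°: virtual centre (-0.1996, 0.3458, -0.0174), radius l
arm 3 at φ=240.0°: e+L cos θ3 = 0.3286;  centre 3 = (-0.1643, -0.2845, -0.1532)
subtract pairs → two planes through P
linear system: -0.9028x+0.6915y = 0.0590−0.3515z; -0.8321x+-0.5691y = 0.0307−0.0799z
det = 1.0891;  x = -0.0503+0.2344z,  y = 0.0196+-0.2023z
sphere 1 gives Az²+Bz+C=0 with A=1.0959, B=0.2368, C=-0.0735;  B²−4AC=0.3784;  roots -0.3887, 0.1726;  negative root z = -0.3887
x = -0.1414, y = 0.0982

(-0.1414, 0.0982, -0.3887)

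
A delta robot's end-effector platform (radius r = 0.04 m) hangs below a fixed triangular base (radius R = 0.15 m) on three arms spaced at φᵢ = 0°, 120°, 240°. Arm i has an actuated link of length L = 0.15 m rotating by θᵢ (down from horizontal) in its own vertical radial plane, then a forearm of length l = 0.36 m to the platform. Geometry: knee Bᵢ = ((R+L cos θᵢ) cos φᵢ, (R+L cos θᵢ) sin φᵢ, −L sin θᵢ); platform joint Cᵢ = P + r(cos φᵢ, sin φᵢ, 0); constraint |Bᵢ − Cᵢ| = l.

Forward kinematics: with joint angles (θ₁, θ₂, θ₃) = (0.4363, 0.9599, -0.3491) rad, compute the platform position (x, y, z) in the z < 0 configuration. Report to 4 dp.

(-0.0053, -0.1409, -0.2793)

arm 1 at φ=0.0°: e+L cos θ1 = 0.2459;  centre 1 = (0.2459, 0.0000, -0.0634)
arm 2 at φ=120.0°: e+L cos θ2 = 0.1960;  centre 2 = (-0.0980, 0.1698, -0.1229)
centre 3 = (0.2510·cos240.0°, 0.2510·sin240.0°, 0.0513) = (-0.1255, -0.2173, 0.0513)
subtract pairs → two planes through P
[-0.6879 0.3396 -0.1190]·P = -0.0110;  [-0.7428 -0.4347 0.2294]·P = 0.0011
Cramer: x(z) = 0.0080+0.0475z;  y(z) = -0.0162+0.4466z
quadratic in z: (1.2017)z²+(0.0897)z+(-0.0687)=0, √Δ=0.5816 → z ∈ {-0.2793, 0.2046}; z = -0.2793 (taking z<0)
x = -0.0053, y = -0.1409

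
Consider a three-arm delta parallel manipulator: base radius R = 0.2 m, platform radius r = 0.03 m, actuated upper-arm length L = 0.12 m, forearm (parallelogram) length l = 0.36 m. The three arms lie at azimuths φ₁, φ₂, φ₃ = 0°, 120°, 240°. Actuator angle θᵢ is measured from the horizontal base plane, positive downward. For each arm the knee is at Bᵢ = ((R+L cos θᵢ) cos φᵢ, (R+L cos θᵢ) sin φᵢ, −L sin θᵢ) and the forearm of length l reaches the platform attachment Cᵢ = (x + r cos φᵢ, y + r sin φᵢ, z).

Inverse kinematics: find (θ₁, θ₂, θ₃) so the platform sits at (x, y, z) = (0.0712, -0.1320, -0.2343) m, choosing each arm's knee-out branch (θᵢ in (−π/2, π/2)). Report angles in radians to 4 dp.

θ₁ = -0.1746, θ₂ = 1.3965, θ₃ = -0.2609

rotate P by −φ1: (0.0712, -0.1320, -0.2343)
  A=0.0988, B=-0.2343, C=(l²−L²−A²−y'²−z²)/(2L)=0.1380
  θ1 = atan2(B,A) + arccos(C/0.2543) = -0.1746
φ2=120.0° → target in arm frame (-0.1499, 0.0043)
  A cos θ + B sin θ = C:  0.3199·cos θ + -0.2343·sin θ = -0.1753
  γ=atan2(-0.2343,0.3199)=-0.6321;  ψ=arccos(-0.4420)=2.0286;  θ2=γ+ψ≈1.3965
arm 3 (φ=240.0°): x'=0.0787, y'=0.1277
  A cos θ + B sin θ = C:  0.0913·cos θ + -0.2343·sin θ = 0.1486
  √(A²+B²)=0.2515;  θ3 = -1.1993+0.9384 ≈ -0.2609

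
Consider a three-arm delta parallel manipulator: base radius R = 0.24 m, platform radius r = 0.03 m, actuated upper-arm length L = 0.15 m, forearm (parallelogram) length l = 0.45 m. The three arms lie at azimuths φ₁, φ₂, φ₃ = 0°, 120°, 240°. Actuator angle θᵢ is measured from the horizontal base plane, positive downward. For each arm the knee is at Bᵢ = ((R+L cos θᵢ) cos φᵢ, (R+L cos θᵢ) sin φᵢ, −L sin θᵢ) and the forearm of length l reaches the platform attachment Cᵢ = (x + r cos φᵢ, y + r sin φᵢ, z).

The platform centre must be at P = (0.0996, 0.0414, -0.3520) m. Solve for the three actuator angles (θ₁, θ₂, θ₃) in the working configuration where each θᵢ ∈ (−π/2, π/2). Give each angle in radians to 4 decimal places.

arm 1 (φ=0.0°): x'=0.0996, y'=0.0414
  e−x'=0.1104;  (l²−L²−(e−x')²−y'²−z²)/2L = 0.1406
  θ1 = atan2(B,A) + arccos(C/0.3689) = -0.0872
rotate P by −φ2: (-0.0139, -0.1070, -0.3520)
  A=0.2239, B=-0.3520, C=(l²−L²−A²−y'²−z²)/(2L)=-0.0183
  θ2 = atan2(B,A) + arccos(C/0.4172) = 0.6105
rotate P by −φ3: (-0.0857, 0.0656, -0.3520)
  A cos θ + B sin θ = C:  0.2957·cos θ + -0.3520·sin θ = -0.1187
  γ=atan2(-0.3520,0.2957)=-0.8722;  ψ=arccos(-0.2582)=1.8320;  θ3=γ+ψ≈0.9598

θ₁ = -0.0872, θ₂ = 0.6105, θ₃ = 0.9598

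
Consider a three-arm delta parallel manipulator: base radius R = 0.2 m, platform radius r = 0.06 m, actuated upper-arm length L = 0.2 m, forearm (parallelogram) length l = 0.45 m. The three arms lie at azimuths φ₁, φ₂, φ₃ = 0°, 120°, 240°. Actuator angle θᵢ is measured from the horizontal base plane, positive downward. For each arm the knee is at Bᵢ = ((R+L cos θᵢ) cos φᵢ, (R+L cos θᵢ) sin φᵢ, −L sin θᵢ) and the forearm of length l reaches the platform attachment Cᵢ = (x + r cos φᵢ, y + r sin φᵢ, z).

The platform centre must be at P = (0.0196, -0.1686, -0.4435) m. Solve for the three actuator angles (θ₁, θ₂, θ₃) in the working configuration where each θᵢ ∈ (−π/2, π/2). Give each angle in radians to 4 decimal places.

θ₁ = 0.6980, θ₂ = 1.2217, θ₃ = 0.2619

φ1=0.0° → target in arm frame (0.0196, -0.1686)
  A cos θ + B sin θ = C:  0.1204·cos θ + -0.4435·sin θ = -0.1928
  √(A²+B²)=0.4596;  θ1 = -1.3057+2.0037 ≈ 0.6980
φ2=120.0° → target in arm frame (-0.1558, 0.0673)
  A=0.2958, B=-0.4435, C=(l²−L²−A²−y'²−z²)/(2L)=-0.3156
  γ=atan2(-0.4435,0.2958)=-0.9826;  ψ=arccos(-0.5920)=2.2043;  θ2=γ+ψ≈1.2217
φ3=240.0° → target in arm frame (0.1362, 0.1013)
  e−x'=0.0038;  (l²−L²−(e−x')²−y'²−z²)/2L = -0.1112
  γ=atan2(-0.4435,0.0038)=-1.5623;  ψ=arccos(-0.2506)=1.8241;  θ3=γ+ψ≈0.2619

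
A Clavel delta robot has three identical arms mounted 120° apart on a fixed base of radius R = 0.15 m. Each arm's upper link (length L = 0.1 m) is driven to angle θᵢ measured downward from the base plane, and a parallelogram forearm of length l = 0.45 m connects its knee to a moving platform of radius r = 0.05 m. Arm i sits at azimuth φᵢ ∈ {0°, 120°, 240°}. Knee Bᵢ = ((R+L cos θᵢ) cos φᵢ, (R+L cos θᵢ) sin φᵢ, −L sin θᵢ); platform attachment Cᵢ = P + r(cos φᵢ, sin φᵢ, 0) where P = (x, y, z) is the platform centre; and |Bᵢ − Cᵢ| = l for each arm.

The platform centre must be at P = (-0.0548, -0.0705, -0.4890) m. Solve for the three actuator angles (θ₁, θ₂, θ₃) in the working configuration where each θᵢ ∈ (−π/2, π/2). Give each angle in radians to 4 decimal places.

φ1=0.0° → target in arm frame (-0.0548, -0.0705)
  A cos θ + B sin θ = C:  0.1548·cos θ + -0.4890·sin θ = -0.3778
  √(A²+B²)=0.5129;  θ1 = -1.2642+2.3987 ≈ 1.1345
rotate P by −φ2: (-0.0337, 0.0827, -0.4890)
  e−x'=0.1337;  (l²−L²−(e−x')²−y'²−z²)/2L = -0.3566
  √(A²+B²)=0.5069;  θ2 = -1.3040+2.3511 ≈ 1.0471
arm 3 (φ=240.0°): x'=0.0885, y'=-0.0122
  A=0.0115, B=-0.4890, C=(l²−L²−A²−y'²−z²)/(2L)=-0.2345
  θ3 = atan2(B,A) + arccos(C/0.4891) = 0.5236

θ₁ = 1.1345, θ₂ = 1.0471, θ₃ = 0.5236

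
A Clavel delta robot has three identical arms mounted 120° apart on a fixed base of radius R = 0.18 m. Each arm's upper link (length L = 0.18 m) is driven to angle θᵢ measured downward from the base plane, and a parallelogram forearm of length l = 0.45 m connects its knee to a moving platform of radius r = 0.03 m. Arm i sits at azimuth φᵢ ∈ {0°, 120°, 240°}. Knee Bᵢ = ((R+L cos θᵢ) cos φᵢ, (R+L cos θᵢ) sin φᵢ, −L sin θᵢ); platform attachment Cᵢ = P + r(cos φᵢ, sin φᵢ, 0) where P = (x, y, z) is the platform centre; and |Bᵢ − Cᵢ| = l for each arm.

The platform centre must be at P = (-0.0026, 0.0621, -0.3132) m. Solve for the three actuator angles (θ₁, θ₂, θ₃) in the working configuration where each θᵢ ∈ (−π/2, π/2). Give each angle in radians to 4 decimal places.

φ1=0.0° → target in arm frame (-0.0026, 0.0621)
  e−x'=0.1526;  (l²−L²−(e−x')²−y'²−z²)/2L = 0.1246
  γ=atan2(-0.3132,0.1526)=-1.1174;  ψ=arccos(0.3577)=1.2050;  θ1=γ+ψ≈0.0876
arm 2 (φ=120.0°): x'=0.0551, y'=-0.0288
  A=0.0949, B=-0.3132, C=(l²−L²−A²−y'²−z²)/(2L)=0.1727
  √(A²+B²)=0.3273;  θ2 = -1.2765+1.0150 ≈ -0.2616
φ3=240.0° → target in arm frame (-0.0525, -0.0333)
  e−x'=0.2025;  (l²−L²−(e−x')²−y'²−z²)/2L = 0.0831
  √(A²+B²)=0.3730;  θ3 = -0.9969+1.3462 ≈ 0.3493

θ₁ = 0.0876, θ₂ = -0.2616, θ₃ = 0.3493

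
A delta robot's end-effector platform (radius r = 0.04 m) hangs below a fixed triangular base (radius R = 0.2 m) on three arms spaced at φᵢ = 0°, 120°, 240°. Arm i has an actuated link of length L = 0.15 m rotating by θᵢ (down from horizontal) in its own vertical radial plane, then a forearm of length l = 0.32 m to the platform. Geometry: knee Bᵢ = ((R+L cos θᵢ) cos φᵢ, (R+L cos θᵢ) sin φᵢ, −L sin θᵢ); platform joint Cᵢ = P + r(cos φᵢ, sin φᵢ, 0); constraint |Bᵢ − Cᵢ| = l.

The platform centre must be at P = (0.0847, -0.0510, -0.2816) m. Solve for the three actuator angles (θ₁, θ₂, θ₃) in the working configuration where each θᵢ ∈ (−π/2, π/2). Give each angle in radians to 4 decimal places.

φ1=0.0° → target in arm frame (0.0847, -0.0510)
  A cos θ + B sin θ = C:  0.0753·cos θ + -0.2816·sin θ = -0.0256
  γ=atan2(-0.2816,0.0753)=-1.3095;  ψ=arccos(-0.0877)=1.6586;  θ1=γ+ψ≈0.3491
rotate P by −φ2: (-0.0865, -0.0479, -0.2816)
  e−x'=0.2465;  (l²−L²−(e−x')²−y'²−z²)/2L = -0.2082
  √(A²+B²)=0.3743;  θ2 = -0.8517+2.1607 ≈ 1.3090
rotate P by −φ3: (0.0018, 0.0989, -0.2816)
  e−x'=0.1582;  (l²−L²−(e−x')²−y'²−z²)/2L = -0.1140
  θ3 = atan2(B,A) + arccos(C/0.3230) = 0.8724

θ₁ = 0.3491, θ₂ = 1.3090, θ₃ = 0.8724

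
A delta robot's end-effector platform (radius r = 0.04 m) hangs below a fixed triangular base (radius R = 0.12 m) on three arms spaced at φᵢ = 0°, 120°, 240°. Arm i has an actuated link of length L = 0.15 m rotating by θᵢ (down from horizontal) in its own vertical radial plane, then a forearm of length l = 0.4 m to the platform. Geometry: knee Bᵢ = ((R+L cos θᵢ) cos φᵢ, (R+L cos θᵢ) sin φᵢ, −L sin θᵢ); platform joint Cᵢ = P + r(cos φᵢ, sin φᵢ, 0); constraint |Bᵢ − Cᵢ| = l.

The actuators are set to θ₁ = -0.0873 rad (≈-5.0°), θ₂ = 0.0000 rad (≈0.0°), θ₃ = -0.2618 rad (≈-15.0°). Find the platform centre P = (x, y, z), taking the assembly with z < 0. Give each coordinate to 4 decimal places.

O1 = (0.2294·cos0.0°, 0.2294·sin0.0°, 0.0131) = (0.2294, 0.0000, 0.0131)
O2 = (0.2300·cos120.0°, 0.2300·sin120.0°, 0.0000) = (-0.1150, 0.1992, 0.0000)
arm 3 at φ=240.0°: (R−r)+L cos θ3 = 0.2249;  O3 = (-0.1124, -0.1948, 0.0388)
|O₂|²−|O₁|² = 0.0001;  |O₃|²−|O₁|² = -0.0007
linear system: -0.6889x+0.3984y = 0.0001−-0.0262z; -0.6837x+-0.3895y = -0.0007−0.0515z
det = 0.5407;  x = 0.0005+0.0191z,  y = 0.0010+0.0987z
quadratic in z: (1.0101)z²+(-0.0347)z+(-0.1074)=0, √Δ=0.6597 → z ∈ {-0.3094, 0.3437}; z = -0.3094 (taking z<0)
x = -0.0054, y = -0.0295

(-0.0054, -0.0295, -0.3094)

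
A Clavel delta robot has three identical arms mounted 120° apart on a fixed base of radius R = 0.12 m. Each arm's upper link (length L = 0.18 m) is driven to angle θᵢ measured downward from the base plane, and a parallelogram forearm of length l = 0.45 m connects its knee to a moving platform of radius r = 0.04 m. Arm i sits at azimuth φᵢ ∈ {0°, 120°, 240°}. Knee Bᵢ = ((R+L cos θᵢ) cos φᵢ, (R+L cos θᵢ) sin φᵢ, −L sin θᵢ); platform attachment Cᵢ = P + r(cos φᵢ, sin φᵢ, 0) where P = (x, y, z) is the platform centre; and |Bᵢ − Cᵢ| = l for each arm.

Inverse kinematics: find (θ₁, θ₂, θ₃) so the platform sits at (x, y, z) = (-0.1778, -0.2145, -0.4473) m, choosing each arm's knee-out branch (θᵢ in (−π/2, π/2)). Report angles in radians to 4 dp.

θ₁ = 1.3961, θ₂ = 1.2214, θ₃ = -0.0001

rotate P by −φ1: (-0.1778, -0.2145, -0.4473)
  A=0.2578, B=-0.4473, C=(l²−L²−A²−y'²−z²)/(2L)=-0.3957
  θ1 = atan2(B,A) + arccos(C/0.5163) = 1.3961
arm 2 (φ=120.0°): x'=-0.0969, y'=0.2612
  A cos θ + B sin θ = C:  0.1769·cos θ + -0.4473·sin θ = -0.3597
  γ=atan2(-0.4473,0.1769)=-1.1943;  ψ=arccos(-0.7479)=2.4156;  θ2=γ+ψ≈1.2214
rotate P by −φ3: (0.2747, -0.0467, -0.4473)
  A=-0.1947, B=-0.4473, C=(l²−L²−A²−y'²−z²)/(2L)=-0.1946
  √(A²+B²)=0.4878;  θ3 = -1.9813+1.9811 ≈ -0.0001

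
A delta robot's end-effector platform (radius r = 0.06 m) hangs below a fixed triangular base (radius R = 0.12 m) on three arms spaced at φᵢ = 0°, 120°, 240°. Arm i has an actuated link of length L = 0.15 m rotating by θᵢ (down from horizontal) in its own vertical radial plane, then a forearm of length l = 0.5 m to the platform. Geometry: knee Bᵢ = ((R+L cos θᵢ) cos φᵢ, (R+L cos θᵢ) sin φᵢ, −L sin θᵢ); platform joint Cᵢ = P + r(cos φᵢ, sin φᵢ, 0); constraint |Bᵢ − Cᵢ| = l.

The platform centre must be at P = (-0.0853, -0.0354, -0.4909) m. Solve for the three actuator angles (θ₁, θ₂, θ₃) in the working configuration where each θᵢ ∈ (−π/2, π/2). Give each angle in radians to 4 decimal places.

θ₁ = 0.5234, θ₂ = 0.2616, θ₃ = 0.0873

arm 1 (φ=0.0°): x'=-0.0853, y'=-0.0354
  A cos θ + B sin θ = C:  0.1453·cos θ + -0.4909·sin θ = -0.1195
  θ1 = atan2(B,A) + arccos(C/0.5120) = 0.5234
arm 2 (φ=120.0°): x'=0.0120, y'=0.0916
  e−x'=0.0480;  (l²−L²−(e−x')²−y'²−z²)/2L = -0.0806
  √(A²+B²)=0.4932;  θ2 = -1.4733+1.7349 ≈ 0.2616
rotate P by −φ3: (0.0733, -0.0562, -0.4909)
  A=-0.0133, B=-0.4909, C=(l²−L²−A²−y'²−z²)/(2L)=-0.0561
  γ=atan2(-0.4909,-0.0133)=-1.5979;  ψ=arccos(-0.1141)=1.6852;  θ3=γ+ψ≈0.0873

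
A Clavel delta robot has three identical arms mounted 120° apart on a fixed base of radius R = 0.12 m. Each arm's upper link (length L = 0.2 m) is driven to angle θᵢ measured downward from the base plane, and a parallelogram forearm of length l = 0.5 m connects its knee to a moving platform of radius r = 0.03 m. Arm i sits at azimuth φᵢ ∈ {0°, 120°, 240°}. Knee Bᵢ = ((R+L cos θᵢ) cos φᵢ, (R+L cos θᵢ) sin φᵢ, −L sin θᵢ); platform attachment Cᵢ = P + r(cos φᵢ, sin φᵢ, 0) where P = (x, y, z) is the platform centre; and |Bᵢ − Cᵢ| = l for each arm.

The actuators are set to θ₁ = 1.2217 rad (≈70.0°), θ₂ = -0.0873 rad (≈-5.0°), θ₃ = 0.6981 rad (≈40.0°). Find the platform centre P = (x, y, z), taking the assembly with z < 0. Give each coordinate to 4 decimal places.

φ1=0.0°: virtual centre (0.1584, 0.0000, -0.1879), radius l
φ2=120.0°: virtual centre (-0.1446, 0.2505, 0.0174), radius l
O3 = (0.2432·cos240.0°, 0.2432·sin240.0°, -0.1286) = (-0.1216, -0.2106, -0.1286)
eliminate P² terms by subtracting sphere 1 from 2 and 3
plane₁₂: -0.6061x+0.5010y+0.4107z = 0.0235
det = 0.5359;  x = -0.0328+0.4339z,  y = 0.0073+-0.2949z
sphere 1 gives Az²+Bz+C=0 with A=1.2753, B=0.2056, C=-0.1781;  B²−4AC=0.9506;  roots -0.4629, 0.3017;  negative root z = -0.4629
x = -0.2336, y = 0.1439

(-0.2336, 0.1439, -0.4629)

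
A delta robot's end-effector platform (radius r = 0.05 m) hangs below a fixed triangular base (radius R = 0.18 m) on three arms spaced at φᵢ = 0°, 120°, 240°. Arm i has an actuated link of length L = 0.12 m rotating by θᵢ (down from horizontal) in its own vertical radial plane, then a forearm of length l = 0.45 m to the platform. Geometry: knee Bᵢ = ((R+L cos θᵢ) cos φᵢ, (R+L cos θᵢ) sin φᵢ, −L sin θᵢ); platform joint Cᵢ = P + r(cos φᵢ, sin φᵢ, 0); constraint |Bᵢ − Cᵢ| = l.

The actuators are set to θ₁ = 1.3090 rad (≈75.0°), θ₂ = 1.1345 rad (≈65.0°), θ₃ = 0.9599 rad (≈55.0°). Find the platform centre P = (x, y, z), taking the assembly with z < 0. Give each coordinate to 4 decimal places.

(-0.0390, -0.0226, -0.5184)

S1 = (0.1611·cos0.0°, 0.1611·sin0.0°, -0.1159) = (0.1611, 0.0000, -0.1159)
S2 = (0.1807·cos120.0°, 0.1807·sin120.0°, -0.1088) = (-0.0904, 0.1565, -0.1088)
arm 3 at φ=240.0°: (R−r)+L cos θ3 = 0.1988;  S3 = (-0.0994, -0.1722, -0.0983)
|S₂|²−|S₁|² = 0.0051;  |S₃|²−|S₁|² = 0.0098
[-0.5028 0.3130 0.0143]·P = 0.0051;  [-0.5209 -0.3444 0.0352]·P = 0.0098
det = 0.3362;  x = -0.0144+0.0474z,  y = -0.0068+0.0305z
sphere 1 gives Az²+Bz+C=0 with A=1.0032, B=0.2148, C=-0.1582;  B²−4AC=0.6811;  roots -0.5184, 0.3043;  negative root z = -0.5184
x = -0.0390, y = -0.0226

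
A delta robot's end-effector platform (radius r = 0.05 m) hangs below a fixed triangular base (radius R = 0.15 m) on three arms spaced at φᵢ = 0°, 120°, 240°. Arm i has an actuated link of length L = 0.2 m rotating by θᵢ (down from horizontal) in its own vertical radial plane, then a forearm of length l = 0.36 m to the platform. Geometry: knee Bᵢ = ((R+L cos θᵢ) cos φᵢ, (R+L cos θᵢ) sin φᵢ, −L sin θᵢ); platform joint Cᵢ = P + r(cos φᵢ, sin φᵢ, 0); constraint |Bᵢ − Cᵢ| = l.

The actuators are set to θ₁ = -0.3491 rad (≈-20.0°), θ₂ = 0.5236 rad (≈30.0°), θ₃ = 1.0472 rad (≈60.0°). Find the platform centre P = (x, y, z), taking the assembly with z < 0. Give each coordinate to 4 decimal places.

(0.1467, 0.0763, -0.2538)

arm 1 at φ=0.0°: e+L cos θ1 = 0.2879;  O1 = (0.2879, 0.0000, 0.0684)
O2 = (0.2732·cos120.0°, 0.2732·sin120.0°, -0.1000) = (-0.1366, 0.2366, -0.1000)
φ3=240.0°: virtual centre (-0.1000, -0.1732, -0.1732), radius l
subtract pairs → two planes through P
linear system: -0.8491x+0.4732y = -0.0029−-0.3368z; -0.7759x+-0.3464y = -0.0176−-0.4832z
Cramer: x(z) = 0.0141-0.5222z;  y(z) = 0.0191-0.2253z
sphere 1 gives Az²+Bz+C=0 with A=1.3235, B=0.1405, C=-0.0496;  B²−4AC=0.2822;  roots -0.2538, 0.1476;  negative root z = -0.2538
x = 0.1467, y = 0.0763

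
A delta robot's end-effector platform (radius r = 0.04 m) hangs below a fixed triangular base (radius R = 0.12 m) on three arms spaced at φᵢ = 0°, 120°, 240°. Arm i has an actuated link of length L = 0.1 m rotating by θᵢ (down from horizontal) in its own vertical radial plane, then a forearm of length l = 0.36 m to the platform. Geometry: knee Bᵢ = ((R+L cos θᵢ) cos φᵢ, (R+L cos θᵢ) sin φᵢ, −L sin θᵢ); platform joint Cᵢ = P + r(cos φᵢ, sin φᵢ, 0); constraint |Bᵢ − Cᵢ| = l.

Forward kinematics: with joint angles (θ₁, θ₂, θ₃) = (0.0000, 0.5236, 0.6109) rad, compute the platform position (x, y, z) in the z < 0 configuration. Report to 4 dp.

(0.0754, 0.0108, -0.3443)

arm 1 at φ=0.0°: ρ1 = 0.1800;  O1 = (0.1800, 0.0000, 0.0000)
φ2=120.0°: virtual centre (-0.0833, 0.1443, -0.0500), radius l
arm 3 at φ=240.0°: ρ3 = 0.1619;  O3 = (-0.0810, -0.1402, -0.0574)
|O₂|²−|O₁|² = -0.0021;  |O₃|²−|O₁|² = -0.0029
[-0.5266 0.2886 -0.1000]·P = -0.0021;  [-0.5219 -0.2804 -0.1147]·P = -0.0029
det = 0.2983;  x = 0.0048+-0.2050z,  y = 0.0014+-0.0276z
sphere 1 gives Az²+Bz+C=0 with A=1.0428, B=0.0718, C=-0.0989;  B²−4AC=0.4177;  roots -0.3443, 0.2755;  negative root z = -0.3443
x = 0.0754, y = 0.0108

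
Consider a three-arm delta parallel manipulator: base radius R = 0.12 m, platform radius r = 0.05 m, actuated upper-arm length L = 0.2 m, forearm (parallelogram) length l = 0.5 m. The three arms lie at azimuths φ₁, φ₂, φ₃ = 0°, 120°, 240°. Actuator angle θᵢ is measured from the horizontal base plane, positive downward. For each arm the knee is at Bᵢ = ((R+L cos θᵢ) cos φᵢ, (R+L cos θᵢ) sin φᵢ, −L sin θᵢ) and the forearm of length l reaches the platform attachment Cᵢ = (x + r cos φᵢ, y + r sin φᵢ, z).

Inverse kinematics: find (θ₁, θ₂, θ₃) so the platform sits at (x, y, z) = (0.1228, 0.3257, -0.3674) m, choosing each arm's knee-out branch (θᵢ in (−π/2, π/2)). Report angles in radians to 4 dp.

arm 1 (φ=0.0°): x'=0.1228, y'=0.3257
  e−x'=-0.0528;  (l²−L²−(e−x')²−y'²−z²)/2L = -0.0846
  θ1 = atan2(B,A) + arccos(C/0.3712) = 0.0873
φ2=120.0° → target in arm frame (0.2207, -0.2692)
  e−x'=-0.1507;  (l²−L²−(e−x')²−y'²−z²)/2L = -0.0504
  √(A²+B²)=0.3971;  θ2 = -1.9600+1.6980 ≈ -0.2620
φ3=240.0° → target in arm frame (-0.3435, -0.0565)
  e−x'=0.4135;  (l²−L²−(e−x')²−y'²−z²)/2L = -0.2478
  θ3 = atan2(B,A) + arccos(C/0.5531) = 1.3089

θ₁ = 0.0873, θ₂ = -0.2620, θ₃ = 1.3089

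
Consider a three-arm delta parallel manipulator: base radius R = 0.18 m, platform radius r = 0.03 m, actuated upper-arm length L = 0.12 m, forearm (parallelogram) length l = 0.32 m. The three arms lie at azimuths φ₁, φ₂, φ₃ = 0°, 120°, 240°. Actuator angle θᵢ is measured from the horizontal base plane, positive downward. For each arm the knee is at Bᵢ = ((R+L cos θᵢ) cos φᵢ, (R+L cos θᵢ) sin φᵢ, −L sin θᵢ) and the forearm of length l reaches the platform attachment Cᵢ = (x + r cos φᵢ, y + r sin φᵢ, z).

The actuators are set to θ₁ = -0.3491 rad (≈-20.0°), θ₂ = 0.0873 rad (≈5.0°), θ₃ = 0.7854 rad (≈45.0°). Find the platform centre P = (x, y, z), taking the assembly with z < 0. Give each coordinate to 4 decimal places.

(0.0500, 0.0468, -0.1933)

arm 1 at φ=0.0°: (R−r)+L cos θ1 = 0.2628;  S1 = (0.2628, 0.0000, 0.0410)
arm 2 at φ=120.0°: (R−r)+L cos θ2 = 0.2695;  S2 = (-0.1348, 0.2334, -0.0105)
φ3=240.0°: virtual centre (-0.1174, -0.2034, -0.0849), radius l
|S₂|²−|S₁|² = 0.0020;  |S₃|²−|S₁|² = -0.0084
plane₁₂: -0.7951x+0.4669y+-0.1030z = 0.0020
Cramer: x(z) = 0.0045-0.2351z;  y(z) = 0.0121-0.1796z
quadratic in z: (1.0875)z²+(0.0350)z+(-0.0339)=0, √Δ=0.3856 → z ∈ {-0.1933, 0.1612}; z = -0.1933 (taking z<0)
x = 0.0500, y = 0.0468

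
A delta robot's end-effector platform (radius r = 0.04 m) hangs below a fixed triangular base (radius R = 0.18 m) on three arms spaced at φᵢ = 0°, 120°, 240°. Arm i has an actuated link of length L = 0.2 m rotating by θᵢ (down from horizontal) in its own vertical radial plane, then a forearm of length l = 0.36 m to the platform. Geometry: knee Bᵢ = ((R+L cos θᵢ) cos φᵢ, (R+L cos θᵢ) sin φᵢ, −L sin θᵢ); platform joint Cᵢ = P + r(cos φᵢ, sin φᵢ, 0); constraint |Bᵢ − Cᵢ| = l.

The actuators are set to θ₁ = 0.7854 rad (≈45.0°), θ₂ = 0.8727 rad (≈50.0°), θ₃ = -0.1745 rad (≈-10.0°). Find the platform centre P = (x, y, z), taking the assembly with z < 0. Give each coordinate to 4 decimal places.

(-0.0467, -0.1038, -0.2471)

centre 1 = (0.2814·cos0.0°, 0.2814·sin0.0°, -0.1414) = (0.2814, 0.0000, -0.1414)
arm 2 at φ=120.0°: e+L cos θ2 = 0.2686;  centre 2 = (-0.1343, 0.2326, -0.1532)
centre 3 = (0.3370·cos240.0°, 0.3370·sin240.0°, 0.0347) = (-0.1685, -0.2918, 0.0347)
|centre ₂|²−|centre ₁|² = -0.0036;  |centre ₃|²−|centre ₁|² = 0.0156
plane₁₂: -0.8314x+0.4651y+-0.0236z = -0.0036
Cramer: x(z) = -0.0057+0.1661z;  y(z) = -0.0179+0.3476z
into |P−centre ₁|² = l²: 1.1484z² + 0.1750z + -0.0269 = 0;  Δ = 0.1540;  z = -0.2471 or 0.0946 → z<0 root = -0.2471
x = -0.0467, y = -0.1038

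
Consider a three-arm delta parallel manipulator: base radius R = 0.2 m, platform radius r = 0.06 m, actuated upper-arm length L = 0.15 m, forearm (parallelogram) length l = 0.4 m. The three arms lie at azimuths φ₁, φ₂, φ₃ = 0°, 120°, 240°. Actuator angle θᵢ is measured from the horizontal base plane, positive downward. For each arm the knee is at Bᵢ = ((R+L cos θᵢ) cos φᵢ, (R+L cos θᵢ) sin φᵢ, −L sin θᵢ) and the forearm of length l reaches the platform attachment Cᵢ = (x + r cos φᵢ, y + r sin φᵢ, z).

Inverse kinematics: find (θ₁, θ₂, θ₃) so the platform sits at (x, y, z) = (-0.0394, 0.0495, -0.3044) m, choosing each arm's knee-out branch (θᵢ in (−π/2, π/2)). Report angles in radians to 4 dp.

arm 1 (φ=0.0°): x'=-0.0394, y'=0.0495
  A cos θ + B sin θ = C:  0.1794·cos θ + -0.3044·sin θ = 0.0340
  √(A²+B²)=0.3533;  θ1 = -1.0382+1.4744 ≈ 0.4361
rotate P by −φ2: (0.0626, 0.0094, -0.3044)
  A cos θ + B sin θ = C:  0.0774·cos θ + -0.3044·sin θ = 0.1292
  √(A²+B²)=0.3141;  θ2 = -1.3217+1.1469 ≈ -0.1748
φ3=240.0° → target in arm frame (-0.0232, -0.0589)
  A cos θ + B sin θ = C:  0.1632·cos θ + -0.3044·sin θ = 0.0492
  √(A²+B²)=0.3454;  θ3 = -1.0787+1.4279 ≈ 0.3492

θ₁ = 0.4361, θ₂ = -0.1748, θ₃ = 0.3492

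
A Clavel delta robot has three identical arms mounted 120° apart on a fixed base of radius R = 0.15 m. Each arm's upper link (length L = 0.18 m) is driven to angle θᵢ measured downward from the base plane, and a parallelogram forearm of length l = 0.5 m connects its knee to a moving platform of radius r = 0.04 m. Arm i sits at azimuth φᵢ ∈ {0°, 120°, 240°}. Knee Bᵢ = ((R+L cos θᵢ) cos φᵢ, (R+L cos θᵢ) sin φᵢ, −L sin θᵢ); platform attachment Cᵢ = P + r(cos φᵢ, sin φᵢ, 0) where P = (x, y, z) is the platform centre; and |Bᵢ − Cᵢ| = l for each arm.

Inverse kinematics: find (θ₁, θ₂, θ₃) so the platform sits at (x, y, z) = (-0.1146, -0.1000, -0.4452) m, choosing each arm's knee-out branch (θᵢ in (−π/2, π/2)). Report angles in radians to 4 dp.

rotate P by −φ1: (-0.1146, -0.1000, -0.4452)
  A cos θ + B sin θ = C:  0.2246·cos θ + -0.4452·sin θ = -0.1140
  θ1 = atan2(B,A) + arccos(C/0.4986) = 0.6979
φ2=120.0° → target in arm frame (-0.0293, 0.1492)
  e−x'=0.1393;  (l²−L²−(e−x')²−y'²−z²)/2L = -0.0619
  θ2 = atan2(B,A) + arccos(C/0.4665) = 0.4363
φ3=240.0° → target in arm frame (0.1439, -0.0492)
  A cos θ + B sin θ = C:  -0.0339·cos θ + -0.4452·sin θ = 0.0440
  γ=atan2(-0.4452,-0.0339)=-1.6468;  ψ=arccos(0.0984)=1.4722;  θ3=γ+ψ≈-0.1746

θ₁ = 0.6979, θ₂ = 0.4363, θ₃ = -0.1746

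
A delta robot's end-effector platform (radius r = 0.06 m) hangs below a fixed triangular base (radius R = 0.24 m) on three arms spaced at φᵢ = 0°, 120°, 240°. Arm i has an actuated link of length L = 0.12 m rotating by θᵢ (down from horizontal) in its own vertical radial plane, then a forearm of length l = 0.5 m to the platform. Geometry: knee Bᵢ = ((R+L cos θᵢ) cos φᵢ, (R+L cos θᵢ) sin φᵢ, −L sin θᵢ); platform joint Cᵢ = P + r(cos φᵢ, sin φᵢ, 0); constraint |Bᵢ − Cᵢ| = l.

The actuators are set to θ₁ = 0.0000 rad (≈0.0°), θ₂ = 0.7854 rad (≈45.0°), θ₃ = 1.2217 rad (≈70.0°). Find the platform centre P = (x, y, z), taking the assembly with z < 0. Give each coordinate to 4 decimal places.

(0.1369, 0.0570, -0.4692)

φ1=0.0°: virtual centre (0.3000, 0.0000, 0.0000), radius l
arm 2 at φ=120.0°: (R−r)+L cos θ2 = 0.2649;  centre 2 = (-0.1324, 0.2294, -0.0849)
centre 3 = (0.2210·cos240.0°, 0.2210·sin240.0°, -0.1128) = (-0.1105, -0.1914, -0.1128)
subtract pairs → two planes through P
linear system: -0.8649x+0.4587y = -0.0127−-0.1697z; -0.8210x+-0.3829y = -0.0284−-0.2255z
Cramer: x(z) = 0.0253-0.2380z;  y(z) = 0.0201-0.0787z
sphere 1 gives Az²+Bz+C=0 with A=1.0628, B=0.1276, C=-0.1741;  B²−4AC=0.7565;  roots -0.4692, 0.3492;  negative root z = -0.4692
x = 0.1369, y = 0.0570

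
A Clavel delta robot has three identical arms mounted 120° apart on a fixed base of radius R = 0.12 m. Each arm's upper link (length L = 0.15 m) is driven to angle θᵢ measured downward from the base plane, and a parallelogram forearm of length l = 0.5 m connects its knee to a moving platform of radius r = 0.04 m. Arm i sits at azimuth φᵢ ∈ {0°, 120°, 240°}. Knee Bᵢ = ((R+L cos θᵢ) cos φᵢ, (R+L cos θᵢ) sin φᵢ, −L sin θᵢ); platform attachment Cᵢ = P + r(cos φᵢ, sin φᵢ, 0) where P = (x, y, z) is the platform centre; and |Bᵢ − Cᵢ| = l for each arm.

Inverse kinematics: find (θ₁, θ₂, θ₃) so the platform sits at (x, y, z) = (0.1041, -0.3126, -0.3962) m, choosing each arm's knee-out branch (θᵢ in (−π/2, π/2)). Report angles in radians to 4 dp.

θ₁ = 0.1747, θ₂ = 1.3963, θ₃ = -0.2616

φ1=0.0° → target in arm frame (0.1041, -0.3126)
  A cos θ + B sin θ = C:  -0.0241·cos θ + -0.3962·sin θ = -0.0926
  γ=atan2(-0.3962,-0.0241)=-1.6315;  ψ=arccos(-0.2332)=1.8062;  θ1=γ+ψ≈0.1747
φ2=120.0° → target in arm frame (-0.3228, 0.0661)
  e−x'=0.4028;  (l²−L²−(e−x')²−y'²−z²)/2L = -0.3202
  √(A²+B²)=0.5650;  θ2 = -0.7772+2.1734 ≈ 1.3963
φ3=240.0° → target in arm frame (0.2187, 0.2465)
  e−x'=-0.1387;  (l²−L²−(e−x')²−y'²−z²)/2L = -0.0315
  θ3 = atan2(B,A) + arccos(C/0.4198) = -0.2616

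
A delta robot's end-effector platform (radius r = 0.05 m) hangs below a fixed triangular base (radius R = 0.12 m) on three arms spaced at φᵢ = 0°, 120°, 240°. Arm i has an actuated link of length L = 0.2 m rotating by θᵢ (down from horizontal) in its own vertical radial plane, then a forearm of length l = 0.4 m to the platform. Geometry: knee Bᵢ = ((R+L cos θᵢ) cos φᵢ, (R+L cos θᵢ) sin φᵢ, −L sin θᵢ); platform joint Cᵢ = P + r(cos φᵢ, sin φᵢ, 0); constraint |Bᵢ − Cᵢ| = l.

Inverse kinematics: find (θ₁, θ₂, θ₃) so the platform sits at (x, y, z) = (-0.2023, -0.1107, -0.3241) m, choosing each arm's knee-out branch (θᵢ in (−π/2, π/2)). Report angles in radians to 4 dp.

arm 1 (φ=0.0°): x'=-0.2023, y'=-0.1107
  A=0.2723, B=-0.3241, C=(l²−L²−A²−y'²−z²)/(2L)=-0.1786
  √(A²+B²)=0.4233;  θ1 = -0.8720+2.0064 ≈ 1.1343
rotate P by −φ2: (0.0053, 0.2305, -0.3241)
  A cos θ + B sin θ = C:  0.0647·cos θ + -0.3241·sin θ = -0.1060
  √(A²+B²)=0.3305;  θ2 = -1.3737+1.8971 ≈ 0.5234
rotate P by −φ3: (0.1970, -0.1198, -0.3241)
  A cos θ + B sin θ = C:  -0.1270·cos θ + -0.3241·sin θ = -0.0388
  θ3 = atan2(B,A) + arccos(C/0.3481) = -0.2617

θ₁ = 1.1343, θ₂ = 0.5234, θ₃ = -0.2617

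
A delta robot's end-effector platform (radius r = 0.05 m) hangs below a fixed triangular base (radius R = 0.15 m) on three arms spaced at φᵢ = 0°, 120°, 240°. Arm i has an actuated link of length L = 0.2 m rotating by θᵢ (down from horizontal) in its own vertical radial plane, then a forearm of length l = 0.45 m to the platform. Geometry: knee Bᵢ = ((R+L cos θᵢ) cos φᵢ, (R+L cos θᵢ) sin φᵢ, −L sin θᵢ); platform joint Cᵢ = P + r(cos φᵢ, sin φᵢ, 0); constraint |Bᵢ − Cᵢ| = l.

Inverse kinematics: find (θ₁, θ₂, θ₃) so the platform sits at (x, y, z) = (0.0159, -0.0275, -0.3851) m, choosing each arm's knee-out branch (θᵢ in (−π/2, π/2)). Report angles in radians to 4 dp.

rotate P by −φ1: (0.0159, -0.0275, -0.3851)
  e−x'=0.0841;  (l²−L²−(e−x')²−y'²−z²)/2L = 0.0159
  θ1 = atan2(B,A) + arccos(C/0.3942) = 0.1746
rotate P by −φ2: (-0.0318, 0.0000, -0.3851)
  A=0.1318, B=-0.3851, C=(l²−L²−A²−y'²−z²)/(2L)=-0.0079
  γ=atan2(-0.3851,0.1318)=-1.2411;  ψ=arccos(-0.0194)=1.5902;  θ2=γ+ψ≈0.3491
φ3=240.0° → target in arm frame (0.0159, 0.0275)
  A cos θ + B sin θ = C:  0.0841·cos θ + -0.3851·sin θ = 0.0159
  θ3 = atan2(B,A) + arccos(C/0.3942) = 0.1747

θ₁ = 0.1746, θ₂ = 0.3491, θ₃ = 0.1747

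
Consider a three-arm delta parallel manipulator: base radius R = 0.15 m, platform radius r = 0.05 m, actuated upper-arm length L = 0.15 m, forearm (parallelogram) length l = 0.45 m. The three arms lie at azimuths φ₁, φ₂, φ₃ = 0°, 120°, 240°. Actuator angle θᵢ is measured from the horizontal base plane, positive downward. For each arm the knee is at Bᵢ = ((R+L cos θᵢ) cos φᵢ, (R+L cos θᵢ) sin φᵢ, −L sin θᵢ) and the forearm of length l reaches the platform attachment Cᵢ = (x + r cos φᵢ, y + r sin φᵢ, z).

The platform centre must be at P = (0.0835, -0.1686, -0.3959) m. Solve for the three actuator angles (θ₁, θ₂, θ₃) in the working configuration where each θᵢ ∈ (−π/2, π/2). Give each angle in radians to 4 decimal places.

θ₁ = 0.0874, θ₂ = 1.0472, θ₃ = 0.0000

φ1=0.0° → target in arm frame (0.0835, -0.1686)
  A cos θ + B sin θ = C:  0.0165·cos θ + -0.3959·sin θ = -0.0181
  θ1 = atan2(B,A) + arccos(C/0.3962) = 0.0874
φ2=120.0° → target in arm frame (-0.1878, 0.0120)
  A cos θ + B sin θ = C:  0.2878·cos θ + -0.3959·sin θ = -0.1990
  √(A²+B²)=0.4894;  θ2 = -0.9423+1.9894 ≈ 1.0472
rotate P by −φ3: (0.1043, 0.1566, -0.3959)
  e−x'=-0.0043;  (l²−L²−(e−x')²−y'²−z²)/2L = -0.0043
  γ=atan2(-0.3959,-0.0043)=-1.5816;  ψ=arccos(-0.0108)=1.5816;  θ3=γ+ψ≈0.0000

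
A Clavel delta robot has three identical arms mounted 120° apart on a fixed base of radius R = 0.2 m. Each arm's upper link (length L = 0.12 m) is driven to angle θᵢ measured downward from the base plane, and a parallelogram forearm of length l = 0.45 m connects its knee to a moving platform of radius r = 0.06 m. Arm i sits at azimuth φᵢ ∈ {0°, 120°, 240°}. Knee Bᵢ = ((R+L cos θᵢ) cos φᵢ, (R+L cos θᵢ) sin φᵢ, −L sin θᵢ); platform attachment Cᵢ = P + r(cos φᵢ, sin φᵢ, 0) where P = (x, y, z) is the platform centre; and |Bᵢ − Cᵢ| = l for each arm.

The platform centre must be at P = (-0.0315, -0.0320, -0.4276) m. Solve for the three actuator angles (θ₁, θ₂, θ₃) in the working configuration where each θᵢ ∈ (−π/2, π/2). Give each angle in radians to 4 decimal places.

θ₁ = 0.6112, θ₂ = 0.5234, θ₃ = 0.2619

rotate P by −φ1: (-0.0315, -0.0320, -0.4276)
  e−x'=0.1715;  (l²−L²−(e−x')²−y'²−z²)/2L = -0.1049
  √(A²+B²)=0.4607;  θ1 = -1.1894+1.8005 ≈ 0.6112
φ2=120.0° → target in arm frame (-0.0120, 0.0433)
  A=0.1520, B=-0.4276, C=(l²−L²−A²−y'²−z²)/(2L)=-0.0821
  √(A²+B²)=0.4538;  θ2 = -1.2293+1.7527 ≈ 0.5234
rotate P by −φ3: (0.0435, -0.0113, -0.4276)
  e−x'=0.0965;  (l²−L²−(e−x')²−y'²−z²)/2L = -0.0175
  √(A²+B²)=0.4384;  θ3 = -1.3488+1.6106 ≈ 0.2619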